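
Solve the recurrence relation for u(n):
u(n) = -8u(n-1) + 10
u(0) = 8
First-order linear non-homogeneous.
Homogeneous solution: u_h(n) = A·(-8)^n.
Try constant particular solution u_p = K: K = -8K + 10 ⇒ K = \frac{10}{9}.
General: u(n) = A·(-8)^n + \frac{10}{9}.
Apply u(0) = 8: A + \frac{10}{9} = 8 ⇒ A = \frac{62}{9}.
So u(n) = \frac{62 \left(-8\right)^{n}}{9} + \frac{10}{9}.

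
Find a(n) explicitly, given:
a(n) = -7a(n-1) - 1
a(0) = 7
First-order linear non-homogeneous.
Homogeneous solution: a_h(n) = A·(-7)^n.
Try constant particular solution a_p = K: K = -7K - 1 ⇒ K = - \frac{1}{8}.
General: a(n) = A·(-7)^n - \frac{1}{8}.
Apply a(0) = 7: A - \frac{1}{8} = 7 ⇒ A = \frac{57}{8}.
So a(n) = \frac{57 \left(-7\right)^{n}}{8} - \frac{1}{8}.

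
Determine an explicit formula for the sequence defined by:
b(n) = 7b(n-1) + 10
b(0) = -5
First-order linear non-homogeneous.
Homogeneous solution: b_h(n) = A·(7)^n.
Try constant particular solution b_p = K: K = 7K + 10 ⇒ K = - \frac{5}{3}.
General: b(n) = A·(7)^n - \frac{5}{3}.
Apply b(0) = -5: A - \frac{5}{3} = -5 ⇒ A = - \frac{10}{3}.
So b(n) = - \frac{10 \cdot 7^{n}}{3} - \frac{5}{3}.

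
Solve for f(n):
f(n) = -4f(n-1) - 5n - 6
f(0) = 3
First-order linear with linear forcing.
Homogeneous solution: f_h(n) = A·(-4)^n.
Try particular f_p(n) = pn + q. Substituting:
  pn + q = -4(p(n-1) + q) - 5n - 6.
Matching the n-coefficient: p = -4p - 5 ⇒ p = -1.
Matching constants: q = 4p - 4q - 6 ⇒ q = -2.
General: f(n) = A·(-4)^n - n - 2.
Apply f(0) = 3: A - 2 = 3 ⇒ A = 5.
So f(n) = 5 \left(-4\right)^{n} - n - 2.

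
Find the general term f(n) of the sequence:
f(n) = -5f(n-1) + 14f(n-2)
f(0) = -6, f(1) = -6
Characteristic equation: x² + 5x - 14 = 0, which factors as (x - (2))(x - (-7)) = 0.
Roots r₁ = 2, r₂ = -7 (distinct).
General solution: f(n) = A·(2)^n + B·(-7)^n.
From f(0) = -6: A + B = -6.
From f(1) = -6: 2A - 7B = -6.
Solving: A = - \frac{16}{3}, B = - \frac{2}{3}.
So f(n) = - \frac{2 \left(-7\right)^{n}}{3} - \frac{16 \cdot 2^{n}}{3}.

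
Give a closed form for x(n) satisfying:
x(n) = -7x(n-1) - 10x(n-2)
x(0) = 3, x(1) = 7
Characteristic equation: x² + 7x + 10 = 0, which factors as (x - (-2))(x - (-5)) = 0.
Roots r₁ = -2, r₂ = -5 (distinct).
General solution: x(n) = A·(-2)^n + B·(-5)^n.
From x(0) = 3: A + B = 3.
From x(1) = 7: -2A - 5B = 7.
Solving: A = \frac{22}{3}, B = - \frac{13}{3}.
So x(n) = \frac{22 \left(-2\right)^{n}}{3} - \frac{13 \left(-5\right)^{n}}{3}.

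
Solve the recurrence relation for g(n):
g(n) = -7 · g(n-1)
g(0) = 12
Pure geometric recurrence with ratio -7.
By induction g(n) = g(0) · (-7)^n = 12 \left(-7\right)^{n}.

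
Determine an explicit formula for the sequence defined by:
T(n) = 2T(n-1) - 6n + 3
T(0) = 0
First-order linear with linear forcing.
Homogeneous solution: T_h(n) = A·(2)^n.
Try particular T_p(n) = pn + q. Substituting:
  pn + q = 2(p(n-1) + q) - 6n + 3.
Matching the n-coefficient: p = 2p - 6 ⇒ p = 6.
Matching constants: q = -2p + 2q + 3 ⇒ q = 9.
General: T(n) = A·(2)^n + 6 n + 9.
Apply T(0) = 0: A + 9 = 0 ⇒ A = -9.
So T(n) = - 9 \cdot 2^{n} + 6 n + 9.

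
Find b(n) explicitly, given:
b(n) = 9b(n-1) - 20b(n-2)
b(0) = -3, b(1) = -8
Characteristic equation: x² - 9x + 20 = 0, which factors as (x - (5))(x - (4)) = 0.
Roots r₁ = 5, r₂ = 4 (distinct).
General solution: b(n) = A·(5)^n + B·(4)^n.
From b(0) = -3: A + B = -3.
From b(1) = -8: 5A + 4B = -8.
Solving: A = 4, B = -7.
So b(n) = - 7 \cdot 4^{n} + 4 \cdot 5^{n}.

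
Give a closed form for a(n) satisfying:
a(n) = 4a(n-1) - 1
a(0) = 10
First-order linear non-homogeneous.
Homogeneous solution: a_h(n) = A·(4)^n.
Try constant particular solution a_p = K: K = 4K - 1 ⇒ K = \frac{1}{3}.
General: a(n) = A·(4)^n + \frac{1}{3}.
Apply a(0) = 10: A + \frac{1}{3} = 10 ⇒ A = \frac{29}{3}.
So a(n) = \frac{29 \cdot 4^{n}}{3} + \frac{1}{3}.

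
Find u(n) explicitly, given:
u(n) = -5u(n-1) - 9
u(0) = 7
First-order linear non-homogeneous.
Homogeneous solution: u_h(n) = A·(-5)^n.
Try constant particular solution u_p = K: K = -5K - 9 ⇒ K = - \frac{3}{2}.
General: u(n) = A·(-5)^n - \frac{3}{2}.
Apply u(0) = 7: A - \frac{3}{2} = 7 ⇒ A = \frac{17}{2}.
So u(n) = \frac{17 \left(-5\right)^{n}}{2} - \frac{3}{2}.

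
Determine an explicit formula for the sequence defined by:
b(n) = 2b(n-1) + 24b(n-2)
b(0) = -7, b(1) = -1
Characteristic equation: x² - 2x - 24 = 0, which factors as (x - (6))(x - (-4)) = 0.
Roots r₁ = 6, r₂ = -4 (distinct).
General solution: b(n) = A·(6)^n + B·(-4)^n.
From b(0) = -7: A + B = -7.
From b(1) = -1: 6A - 4B = -1.
Solving: A = - \frac{29}{10}, B = - \frac{41}{10}.
So b(n) = - \frac{41 \left(-4\right)^{n}}{10} - \frac{29 \cdot 6^{n}}{10}.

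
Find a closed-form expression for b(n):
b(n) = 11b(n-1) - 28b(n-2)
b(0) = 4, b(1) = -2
Characteristic equation: x² - 11x + 28 = 0, which factors as (x - (7))(x - (4)) = 0.
Roots r₁ = 7, r₂ = 4 (distinct).
General solution: b(n) = A·(7)^n + B·(4)^n.
From b(0) = 4: A + B = 4.
From b(1) = -2: 7A + 4B = -2.
Solving: A = -6, B = 10.
So b(n) = 10 \cdot 4^{n} - 6 \cdot 7^{n}.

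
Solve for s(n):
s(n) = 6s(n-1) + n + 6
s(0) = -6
First-order linear with linear forcing.
Homogeneous solution: s_h(n) = A·(6)^n.
Try particular s_p(n) = pn + q. Substituting:
  pn + q = 6(p(n-1) + q) + n + 6.
Matching the n-coefficient: p = 6p + 1 ⇒ p = - \frac{1}{5}.
Matching constants: q = -6p + 6q + 6 ⇒ q = - \frac{36}{25}.
General: s(n) = A·(6)^n - \frac{n}{5} - \frac{36}{25}.
Apply s(0) = -6: A - \frac{36}{25} = -6 ⇒ A = - \frac{114}{25}.
So s(n) = - \frac{114 \cdot 6^{n}}{25} - \frac{n}{5} - \frac{36}{25}.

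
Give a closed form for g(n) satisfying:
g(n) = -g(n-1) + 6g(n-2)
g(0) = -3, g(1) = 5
Characteristic equation: x² + x - 6 = 0, which factors as (x - (2))(x - (-3)) = 0.
Roots r₁ = 2, r₂ = -3 (distinct).
General solution: g(n) = A·(2)^n + B·(-3)^n.
From g(0) = -3: A + B = -3.
From g(1) = 5: 2A - 3B = 5.
Solving: A = - \frac{4}{5}, B = - \frac{11}{5}.
So g(n) = - \frac{11 \left(-3\right)^{n}}{5} - \frac{4 \cdot 2^{n}}{5}.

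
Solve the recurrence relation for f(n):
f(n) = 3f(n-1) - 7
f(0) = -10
First-order linear non-homogeneous.
Homogeneous solution: f_h(n) = A·(3)^n.
Try constant particular solution f_p = K: K = 3K - 7 ⇒ K = \frac{7}{2}.
General: f(n) = A·(3)^n + \frac{7}{2}.
Apply f(0) = -10: A + \frac{7}{2} = -10 ⇒ A = - \frac{27}{2}.
So f(n) = \frac{7}{2} - \frac{27 \cdot 3^{n}}{2}.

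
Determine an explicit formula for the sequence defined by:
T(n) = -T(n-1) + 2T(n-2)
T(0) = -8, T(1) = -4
Characteristic equation: x² + x - 2 = 0, which factors as (x - (1))(x - (-2)) = 0.
Roots r₁ = 1, r₂ = -2 (distinct).
General solution: T(n) = A·(1)^n + B·(-2)^n.
From T(0) = -8: A + B = -8.
From T(1) = -4: A - 2B = -4.
Solving: A = - \frac{20}{3}, B = - \frac{4}{3}.
So T(n) = - \frac{4 \left(-2\right)^{n}}{3} - \frac{20}{3}.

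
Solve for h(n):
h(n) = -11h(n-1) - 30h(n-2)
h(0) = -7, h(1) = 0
Characteristic equation: x² + 11x + 30 = 0, which factors as (x - (-6))(x - (-5)) = 0.
Roots r₁ = -6, r₂ = -5 (distinct).
General solution: h(n) = A·(-6)^n + B·(-5)^n.
From h(0) = -7: A + B = -7.
From h(1) = 0: -6A - 5B = 0.
Solving: A = 35, B = -42.
So h(n) = - 42 \left(-5\right)^{n} + 35 \left(-6\right)^{n}.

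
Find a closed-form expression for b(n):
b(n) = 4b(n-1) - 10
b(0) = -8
First-order linear non-homogeneous.
Homogeneous solution: b_h(n) = A·(4)^n.
Try constant particular solution b_p = K: K = 4K - 10 ⇒ K = \frac{10}{3}.
General: b(n) = A·(4)^n + \frac{10}{3}.
Apply b(0) = -8: A + \frac{10}{3} = -8 ⇒ A = - \frac{34}{3}.
So b(n) = \frac{10}{3} - \frac{34 \cdot 4^{n}}{3}.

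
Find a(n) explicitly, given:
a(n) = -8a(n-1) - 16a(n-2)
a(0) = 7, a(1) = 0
Characteristic equation: x² + 8x + 16 = 0, which is (x - (-4))².
Repeated root r = -4.
General solution: a(n) = (A + Bn)·(-4)^n.
From a(0) = 7: A = 7.
From a(1) = 0: (A + B)·(-4) = 0 ⇒ B = -7.
So a(n) = \left(7 - 7 n\right) \cdot (-4)^n.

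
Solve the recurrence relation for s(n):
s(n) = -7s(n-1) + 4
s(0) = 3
First-order linear non-homogeneous.
Homogeneous solution: s_h(n) = A·(-7)^n.
Try constant particular solution s_p = K: K = -7K + 4 ⇒ K = \frac{1}{2}.
General: s(n) = A·(-7)^n + \frac{1}{2}.
Apply s(0) = 3: A + \frac{1}{2} = 3 ⇒ A = \frac{5}{2}.
So s(n) = \frac{5 \left(-7\right)^{n}}{2} + \frac{1}{2}.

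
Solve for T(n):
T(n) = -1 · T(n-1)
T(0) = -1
Pure geometric recurrence with ratio -1.
By induction T(n) = T(0) · (-1)^n = - \left(-1\right)^{n}.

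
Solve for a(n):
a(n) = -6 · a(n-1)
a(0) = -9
Pure geometric recurrence with ratio -6.
By induction a(n) = a(0) · (-6)^n = - 9 \left(-6\right)^{n}.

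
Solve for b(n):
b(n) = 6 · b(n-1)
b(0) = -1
Pure geometric recurrence with ratio 6.
By induction b(n) = b(0) · (6)^n = - 6^{n}.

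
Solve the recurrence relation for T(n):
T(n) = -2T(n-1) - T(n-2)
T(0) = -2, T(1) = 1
Characteristic equation: x² + 2x + 1 = 0, which is (x - (-1))².
Repeated root r = -1.
General solution: T(n) = (A + Bn)·(-1)^n.
From T(0) = -2: A = -2.
From T(1) = 1: (A + B)·(-1) = 1 ⇒ B = 1.
So T(n) = \left(n - 2\right) \cdot (-1)^n.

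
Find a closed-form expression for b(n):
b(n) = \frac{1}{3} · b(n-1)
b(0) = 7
Pure geometric recurrence with ratio \frac{1}{3}.
By induction b(n) = b(0) · (\frac{1}{3})^n = 7 \cdot 3^{- n}.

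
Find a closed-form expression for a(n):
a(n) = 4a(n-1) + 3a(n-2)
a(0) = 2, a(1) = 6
Characteristic equation: x² - 4x - 3 = 0.
Discriminant Δ = (4)² + 4·(3) = 28.
Roots r₁,₂ = (4 ± √28)/2, so r₁ = 2 + \sqrt{7}, r₂ = 2 - \sqrt{7}.
General solution: a(n) = A·r₁^n + B·r₂^n.
From the initial conditions, A + B = 2 and r₁A + r₂B = 6.
Since r₁ - r₂ = √28: A = (6 - (2)r₂)/√28 = \frac{\sqrt{7}}{7} + 1, and B = 2 - A = 1 - \frac{\sqrt{7}}{7}.
So a(n) = \left(\frac{\sqrt{7}}{7} + 1\right)\left(2 + \sqrt{7}\right)^n + \left(1 - \frac{\sqrt{7}}{7}\right)\left(2 - \sqrt{7}\right)^n.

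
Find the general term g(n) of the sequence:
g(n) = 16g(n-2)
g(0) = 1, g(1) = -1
Characteristic equation: x² - 16 = 0, which factors as (x - (-4))(x - (4)) = 0.
Roots r₁ = -4, r₂ = 4 (distinct).
General solution: g(n) = A·(-4)^n + B·(4)^n.
From g(0) = 1: A + B = 1.
From g(1) = -1: -4A + 4B = -1.
Solving: A = \frac{5}{8}, B = \frac{3}{8}.
So g(n) = \frac{5 \left(-4\right)^{n}}{8} + \frac{3 \cdot 4^{n}}{8}.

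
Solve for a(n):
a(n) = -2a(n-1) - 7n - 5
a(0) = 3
First-order linear with linear forcing.
Homogeneous solution: a_h(n) = A·(-2)^n.
Try particular a_p(n) = pn + q. Substituting:
  pn + q = -2(p(n-1) + q) - 7n - 5.
Matching the n-coefficient: p = -2p - 7 ⇒ p = - \frac{7}{3}.
Matching constants: q = 2p - 2q - 5 ⇒ q = - \frac{29}{9}.
General: a(n) = A·(-2)^n - \frac{7 n}{3} - \frac{29}{9}.
Apply a(0) = 3: A - \frac{29}{9} = 3 ⇒ A = \frac{56}{9}.
So a(n) = \frac{56 \left(-2\right)^{n}}{9} - \frac{7 n}{3} - \frac{29}{9}.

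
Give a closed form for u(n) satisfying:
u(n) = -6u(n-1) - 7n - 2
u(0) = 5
First-order linear with linear forcing.
Homogeneous solution: u_h(n) = A·(-6)^n.
Try particular u_p(n) = pn + q. Substituting:
  pn + q = -6(p(n-1) + q) - 7n - 2.
Matching the n-coefficient: p = -6p - 7 ⇒ p = -1.
Matching constants: q = 6p - 6q - 2 ⇒ q = - \frac{8}{7}.
General: u(n) = A·(-6)^n - n - \frac{8}{7}.
Apply u(0) = 5: A - \frac{8}{7} = 5 ⇒ A = \frac{43}{7}.
So u(n) = \frac{43 \left(-6\right)^{n}}{7} - n - \frac{8}{7}.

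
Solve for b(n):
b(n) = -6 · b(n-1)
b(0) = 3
Pure geometric recurrence with ratio -6.
By induction b(n) = b(0) · (-6)^n = 3 \left(-6\right)^{n}.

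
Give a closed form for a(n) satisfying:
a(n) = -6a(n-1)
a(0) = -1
This is a homogeneous first-order recurrence with ratio -6.
By induction a(n) = a(0) · (-6)^n = - \left(-6\right)^{n}.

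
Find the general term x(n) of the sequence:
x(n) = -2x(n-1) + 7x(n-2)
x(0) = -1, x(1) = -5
Characteristic equation: x² + 2x - 7 = 0.
Discriminant Δ = (-2)² + 4·(7) = 32.
Roots r₁,₂ = (-2 ± √32)/2, so r₁ = -1 + 2 \sqrt{2}, r₂ = - 2 \sqrt{2} - 1.
General solution: x(n) = A·r₁^n + B·r₂^n.
From the initial conditions, A + B = -1 and r₁A + r₂B = -5.
Since r₁ - r₂ = √32: A = (-5 - (-1)r₂)/√32 = - \frac{3 \sqrt{2}}{4} - \frac{1}{2}, and B = -1 - A = - \frac{1}{2} + \frac{3 \sqrt{2}}{4}.
So x(n) = \left(- \frac{3 \sqrt{2}}{4} - \frac{1}{2}\right)\left(-1 + 2 \sqrt{2}\right)^n + \left(- \frac{1}{2} + \frac{3 \sqrt{2}}{4}\right)\left(- 2 \sqrt{2} - 1\right)^n.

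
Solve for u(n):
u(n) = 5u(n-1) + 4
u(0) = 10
First-order linear non-homogeneous.
Homogeneous solution: u_h(n) = A·(5)^n.
Try constant particular solution u_p = K: K = 5K + 4 ⇒ K = -1.
General: u(n) = A·(5)^n - 1.
Apply u(0) = 10: A - 1 = 10 ⇒ A = 11.
So u(n) = 11 \cdot 5^{n} - 1.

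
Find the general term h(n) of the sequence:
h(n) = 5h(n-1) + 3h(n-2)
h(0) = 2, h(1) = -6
Characteristic equation: x² - 5x - 3 = 0.
Discriminant Δ = (5)² + 4·(3) = 37.
Roots r₁,₂ = (5 ± √37)/2, so r₁ = \frac{5}{2} + \frac{\sqrt{37}}{2}, r₂ = \frac{5}{2} - \frac{\sqrt{37}}{2}.
General solution: h(n) = A·r₁^n + B·r₂^n.
From the initial conditions, A + B = 2 and r₁A + r₂B = -6.
Since r₁ - r₂ = √37: A = (-6 - (2)r₂)/√37 = 1 - \frac{11 \sqrt{37}}{37}, and B = 2 - A = 1 + \frac{11 \sqrt{37}}{37}.
So h(n) = \left(1 - \frac{11 \sqrt{37}}{37}\right)\left(\frac{5}{2} + \frac{\sqrt{37}}{2}\right)^n + \left(1 + \frac{11 \sqrt{37}}{37}\right)\left(\frac{5}{2} - \frac{\sqrt{37}}{2}\right)^n.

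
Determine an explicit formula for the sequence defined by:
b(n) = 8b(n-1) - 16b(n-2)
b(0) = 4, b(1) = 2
Characteristic equation: x² - 8x + 16 = 0, which is (x - (4))².
Repeated root r = 4.
General solution: b(n) = (A + Bn)·(4)^n.
From b(0) = 4: A = 4.
From b(1) = 2: (A + B)·(4) = 2 ⇒ B = - \frac{7}{2}.
So b(n) = \left(4 - \frac{7 n}{2}\right) \cdot (4)^n.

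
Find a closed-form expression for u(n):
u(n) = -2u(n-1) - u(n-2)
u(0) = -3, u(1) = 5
Characteristic equation: x² + 2x + 1 = 0, which is (x - (-1))².
Repeated root r = -1.
General solution: u(n) = (A + Bn)·(-1)^n.
From u(0) = -3: A = -3.
From u(1) = 5: (A + B)·(-1) = 5 ⇒ B = -2.
So u(n) = \left(- 2 n - 3\right) \cdot (-1)^n.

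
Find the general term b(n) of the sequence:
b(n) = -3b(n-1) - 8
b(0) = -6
First-order linear non-homogeneous.
Homogeneous solution: b_h(n) = A·(-3)^n.
Try constant particular solution b_p = K: K = -3K - 8 ⇒ K = -2.
General: b(n) = A·(-3)^n - 2.
Apply b(0) = -6: A - 2 = -6 ⇒ A = -4.
So b(n) = - 4 \left(-3\right)^{n} - 2.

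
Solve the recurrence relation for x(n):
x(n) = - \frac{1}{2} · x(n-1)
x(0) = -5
Pure geometric recurrence with ratio - \frac{1}{2}.
By induction x(n) = x(0) · (- \frac{1}{2})^n = - 5 \left(- \frac{1}{2}\right)^{n}.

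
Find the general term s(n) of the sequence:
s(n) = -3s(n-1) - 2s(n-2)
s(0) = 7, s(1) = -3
Characteristic equation: x² + 3x + 2 = 0, which factors as (x - (-2))(x - (-1)) = 0.
Roots r₁ = -2, r₂ = -1 (distinct).
General solution: s(n) = A·(-2)^n + B·(-1)^n.
From s(0) = 7: A + B = 7.
From s(1) = -3: -2A - B = -3.
Solving: A = -4, B = 11.
So s(n) = 11 \left(-1\right)^{n} - 4 \left(-2\right)^{n}.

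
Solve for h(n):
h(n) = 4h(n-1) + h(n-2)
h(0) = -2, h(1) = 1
Characteristic equation: x² - 4x - 1 = 0.
Discriminant Δ = (4)² + 4·(1) = 20.
Roots r₁,₂ = (4 ± √20)/2, so r₁ = 2 + \sqrt{5}, r₂ = 2 - \sqrt{5}.
General solution: h(n) = A·r₁^n + B·r₂^n.
From the initial conditions, A + B = -2 and r₁A + r₂B = 1.
Since r₁ - r₂ = √20: A = (1 - (-2)r₂)/√20 = -1 + \frac{\sqrt{5}}{2}, and B = -2 - A = - \frac{\sqrt{5}}{2} - 1.
So h(n) = \left(-1 + \frac{\sqrt{5}}{2}\right)\left(2 + \sqrt{5}\right)^n + \left(- \frac{\sqrt{5}}{2} - 1\right)\left(2 - \sqrt{5}\right)^n.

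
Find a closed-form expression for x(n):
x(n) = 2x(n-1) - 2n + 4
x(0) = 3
First-order linear with linear forcing.
Homogeneous solution: x_h(n) = A·(2)^n.
Try particular x_p(n) = pn + q. Substituting:
  pn + q = 2(p(n-1) + q) - 2n + 4.
Matching the n-coefficient: p = 2p - 2 ⇒ p = 2.
Matching constants: q = -2p + 2q + 4 ⇒ q = 0.
General: x(n) = A·(2)^n + 2 n + 0.
Apply x(0) = 3: A + 0 = 3 ⇒ A = 3.
So x(n) = 3 \cdot 2^{n} + 2 n.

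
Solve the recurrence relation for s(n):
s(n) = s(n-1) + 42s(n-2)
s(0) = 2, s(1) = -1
Characteristic equation: x² - x - 42 = 0, which factors as (x - (-6))(x - (7)) = 0.
Roots r₁ = -6, r₂ = 7 (distinct).
General solution: s(n) = A·(-6)^n + B·(7)^n.
From s(0) = 2: A + B = 2.
From s(1) = -1: -6A + 7B = -1.
Solving: A = \frac{15}{13}, B = \frac{11}{13}.
So s(n) = \frac{15 \left(-6\right)^{n}}{13} + \frac{11 \cdot 7^{n}}{13}.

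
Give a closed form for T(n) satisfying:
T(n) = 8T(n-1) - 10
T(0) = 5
First-order linear non-homogeneous.
Homogeneous solution: T_h(n) = A·(8)^n.
Try constant particular solution T_p = K: K = 8K - 10 ⇒ K = \frac{10}{7}.
General: T(n) = A·(8)^n + \frac{10}{7}.
Apply T(0) = 5: A + \frac{10}{7} = 5 ⇒ A = \frac{25}{7}.
So T(n) = \frac{25 \cdot 8^{n}}{7} + \frac{10}{7}.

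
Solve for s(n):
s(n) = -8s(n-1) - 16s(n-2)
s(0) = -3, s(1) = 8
Characteristic equation: x² + 8x + 16 = 0, which is (x - (-4))².
Repeated root r = -4.
General solution: s(n) = (A + Bn)·(-4)^n.
From s(0) = -3: A = -3.
From s(1) = 8: (A + B)·(-4) = 8 ⇒ B = 1.
So s(n) = \left(n - 3\right) \cdot (-4)^n.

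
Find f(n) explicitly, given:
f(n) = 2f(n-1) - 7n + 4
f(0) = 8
First-order linear with linear forcing.
Homogeneous solution: f_h(n) = A·(2)^n.
Try particular f_p(n) = pn + q. Substituting:
  pn + q = 2(p(n-1) + q) - 7n + 4.
Matching the n-coefficient: p = 2p - 7 ⇒ p = 7.
Matching constants: q = -2p + 2q + 4 ⇒ q = 10.
General: f(n) = A·(2)^n + 7 n + 10.
Apply f(0) = 8: A + 10 = 8 ⇒ A = -2.
So f(n) = - 2 \cdot 2^{n} + 7 n + 10.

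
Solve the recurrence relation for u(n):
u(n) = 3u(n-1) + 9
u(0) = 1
First-order linear non-homogeneous.
Homogeneous solution: u_h(n) = A·(3)^n.
Try constant particular solution u_p = K: K = 3K + 9 ⇒ K = - \frac{9}{2}.
General: u(n) = A·(3)^n - \frac{9}{2}.
Apply u(0) = 1: A - \frac{9}{2} = 1 ⇒ A = \frac{11}{2}.
So u(n) = \frac{11 \cdot 3^{n}}{2} - \frac{9}{2}.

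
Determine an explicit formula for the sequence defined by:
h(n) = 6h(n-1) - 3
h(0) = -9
First-order linear non-homogeneous.
Homogeneous solution: h_h(n) = A·(6)^n.
Try constant particular solution h_p = K: K = 6K - 3 ⇒ K = \frac{3}{5}.
General: h(n) = A·(6)^n + \frac{3}{5}.
Apply h(0) = -9: A + \frac{3}{5} = -9 ⇒ A = - \frac{48}{5}.
So h(n) = \frac{3}{5} - \frac{48 \cdot 6^{n}}{5}.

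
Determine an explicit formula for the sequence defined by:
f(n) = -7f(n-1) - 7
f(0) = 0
First-order linear non-homogeneous.
Homogeneous solution: f_h(n) = A·(-7)^n.
Try constant particular solution f_p = K: K = -7K - 7 ⇒ K = - \frac{7}{8}.
General: f(n) = A·(-7)^n - \frac{7}{8}.
Apply f(0) = 0: A - \frac{7}{8} = 0 ⇒ A = \frac{7}{8}.
So f(n) = \frac{7 \left(-7\right)^{n}}{8} - \frac{7}{8}.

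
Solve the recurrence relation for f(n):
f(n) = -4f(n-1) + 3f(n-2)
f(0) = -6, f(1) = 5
Characteristic equation: x² + 4x - 3 = 0.
Discriminant Δ = (-4)² + 4·(3) = 28.
Roots r₁,₂ = (-4 ± √28)/2, so r₁ = -2 + \sqrt{7}, r₂ = - \sqrt{7} - 2.
General solution: f(n) = A·r₁^n + B·r₂^n.
From the initial conditions, A + B = -6 and r₁A + r₂B = 5.
Since r₁ - r₂ = √28: A = (5 - (-6)r₂)/√28 = -3 - \frac{\sqrt{7}}{2}, and B = -6 - A = -3 + \frac{\sqrt{7}}{2}.
So f(n) = \left(-3 - \frac{\sqrt{7}}{2}\right)\left(-2 + \sqrt{7}\right)^n + \left(-3 + \frac{\sqrt{7}}{2}\right)\left(- \sqrt{7} - 2\right)^n.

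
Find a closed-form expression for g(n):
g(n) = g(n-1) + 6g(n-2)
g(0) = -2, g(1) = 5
Characteristic equation: x² - x - 6 = 0, which factors as (x - (3))(x - (-2)) = 0.
Roots r₁ = 3, r₂ = -2 (distinct).
General solution: g(n) = A·(3)^n + B·(-2)^n.
From g(0) = -2: A + B = -2.
From g(1) = 5: 3A - 2B = 5.
Solving: A = \frac{1}{5}, B = - \frac{11}{5}.
So g(n) = - \frac{11 \left(-2\right)^{n}}{5} + \frac{3^{n}}{5}.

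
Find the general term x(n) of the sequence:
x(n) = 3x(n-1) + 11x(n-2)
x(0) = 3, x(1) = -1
Characteristic equation: x² - 3x - 11 = 0.
Discriminant Δ = (3)² + 4·(11) = 53.
Roots r₁,₂ = (3 ± √53)/2, so r₁ = \frac{3}{2} + \frac{\sqrt{53}}{2}, r₂ = \frac{3}{2} - \frac{\sqrt{53}}{2}.
General solution: x(n) = A·r₁^n + B·r₂^n.
From the initial conditions, A + B = 3 and r₁A + r₂B = -1.
Since r₁ - r₂ = √53: A = (-1 - (3)r₂)/√53 = \frac{3}{2} - \frac{11 \sqrt{53}}{106}, and B = 3 - A = \frac{11 \sqrt{53}}{106} + \frac{3}{2}.
So x(n) = \left(\frac{3}{2} - \frac{11 \sqrt{53}}{106}\right)\left(\frac{3}{2} + \frac{\sqrt{53}}{2}\right)^n + \left(\frac{11 \sqrt{53}}{106} + \frac{3}{2}\right)\left(\frac{3}{2} - \frac{\sqrt{53}}{2}\right)^n.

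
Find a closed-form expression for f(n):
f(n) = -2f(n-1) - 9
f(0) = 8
First-order linear non-homogeneous.
Homogeneous solution: f_h(n) = A·(-2)^n.
Try constant particular solution f_p = K: K = -2K - 9 ⇒ K = -3.
General: f(n) = A·(-2)^n - 3.
Apply f(0) = 8: A - 3 = 8 ⇒ A = 11.
So f(n) = 11 \left(-2\right)^{n} - 3.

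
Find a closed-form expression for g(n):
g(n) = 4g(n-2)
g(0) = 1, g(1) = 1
Characteristic equation: x² - 4 = 0, which factors as (x - (-2))(x - (2)) = 0.
Roots r₁ = -2, r₂ = 2 (distinct).
General solution: g(n) = A·(-2)^n + B·(2)^n.
From g(0) = 1: A + B = 1.
From g(1) = 1: -2A + 2B = 1.
Solving: A = \frac{1}{4}, B = \frac{3}{4}.
So g(n) = \frac{\left(-2\right)^{n}}{4} + \frac{3 \cdot 2^{n}}{4}.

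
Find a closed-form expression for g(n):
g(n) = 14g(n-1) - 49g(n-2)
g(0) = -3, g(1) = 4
Characteristic equation: x² - 14x + 49 = 0, which is (x - (7))².
Repeated root r = 7.
General solution: g(n) = (A + Bn)·(7)^n.
From g(0) = -3: A = -3.
From g(1) = 4: (A + B)·(7) = 4 ⇒ B = \frac{25}{7}.
So g(n) = \left(\frac{25 n}{7} - 3\right) \cdot (7)^n.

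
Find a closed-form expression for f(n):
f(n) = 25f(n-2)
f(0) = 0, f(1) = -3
Characteristic equation: x² - 25 = 0, which factors as (x - (-5))(x - (5)) = 0.
Roots r₁ = -5, r₂ = 5 (distinct).
General solution: f(n) = A·(-5)^n + B·(5)^n.
From f(0) = 0: A + B = 0.
From f(1) = -3: -5A + 5B = -3.
Solving: A = \frac{3}{10}, B = - \frac{3}{10}.
So f(n) = \frac{3 \left(-5\right)^{n}}{10} - \frac{3 \cdot 5^{n}}{10}.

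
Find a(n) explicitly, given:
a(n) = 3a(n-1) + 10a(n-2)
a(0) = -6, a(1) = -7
Characteristic equation: x² - 3x - 10 = 0, which factors as (x - (5))(x - (-2)) = 0.
Roots r₁ = 5, r₂ = -2 (distinct).
General solution: a(n) = A·(5)^n + B·(-2)^n.
From a(0) = -6: A + B = -6.
From a(1) = -7: 5A - 2B = -7.
Solving: A = - \frac{19}{7}, B = - \frac{23}{7}.
So a(n) = - \frac{23 \left(-2\right)^{n}}{7} - \frac{19 \cdot 5^{n}}{7}.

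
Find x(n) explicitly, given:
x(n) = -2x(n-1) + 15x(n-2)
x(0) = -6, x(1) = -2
Characteristic equation: x² + 2x - 15 = 0, which factors as (x - (-5))(x - (3)) = 0.
Roots r₁ = -5, r₂ = 3 (distinct).
General solution: x(n) = A·(-5)^n + B·(3)^n.
From x(0) = -6: A + B = -6.
From x(1) = -2: -5A + 3B = -2.
Solving: A = -2, B = -4.
So x(n) = - 2 \left(-5\right)^{n} - 4 \cdot 3^{n}.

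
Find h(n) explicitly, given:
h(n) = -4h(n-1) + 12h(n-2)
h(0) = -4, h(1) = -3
Characteristic equation: x² + 4x - 12 = 0, which factors as (x - (-6))(x - (2)) = 0.
Roots r₁ = -6, r₂ = 2 (distinct).
General solution: h(n) = A·(-6)^n + B·(2)^n.
From h(0) = -4: A + B = -4.
From h(1) = -3: -6A + 2B = -3.
Solving: A = - \frac{5}{8}, B = - \frac{27}{8}.
So h(n) = - \frac{5 \left(-6\right)^{n}}{8} - \frac{27 \cdot 2^{n}}{8}.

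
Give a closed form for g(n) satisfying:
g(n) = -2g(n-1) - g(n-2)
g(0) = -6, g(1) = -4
Characteristic equation: x² + 2x + 1 = 0, which is (x - (-1))².
Repeated root r = -1.
General solution: g(n) = (A + Bn)·(-1)^n.
From g(0) = -6: A = -6.
From g(1) = -4: (A + B)·(-1) = -4 ⇒ B = 10.
So g(n) = \left(10 n - 6\right) \cdot (-1)^n.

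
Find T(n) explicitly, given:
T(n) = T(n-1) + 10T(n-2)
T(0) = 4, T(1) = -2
Characteristic equation: x² - x - 10 = 0.
Discriminant Δ = (1)² + 4·(10) = 41.
Roots r₁,₂ = (1 ± √41)/2, so r₁ = \frac{1}{2} + \frac{\sqrt{41}}{2}, r₂ = \frac{1}{2} - \frac{\sqrt{41}}{2}.
General solution: T(n) = A·r₁^n + B·r₂^n.
From the initial conditions, A + B = 4 and r₁A + r₂B = -2.
Since r₁ - r₂ = √41: A = (-2 - (4)r₂)/√41 = 2 - \frac{4 \sqrt{41}}{41}, and B = 4 - A = \frac{4 \sqrt{41}}{41} + 2.
So T(n) = \left(2 - \frac{4 \sqrt{41}}{41}\right)\left(\frac{1}{2} + \frac{\sqrt{41}}{2}\right)^n + \left(\frac{4 \sqrt{41}}{41} + 2\right)\left(\frac{1}{2} - \frac{\sqrt{41}}{2}\right)^n.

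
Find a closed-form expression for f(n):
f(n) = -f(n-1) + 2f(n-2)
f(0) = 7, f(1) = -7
Characteristic equation: x² + x - 2 = 0, which factors as (x - (1))(x - (-2)) = 0.
Roots r₁ = 1, r₂ = -2 (distinct).
General solution: f(n) = A·(1)^n + B·(-2)^n.
From f(0) = 7: A + B = 7.
From f(1) = -7: A - 2B = -7.
Solving: A = \frac{7}{3}, B = \frac{14}{3}.
So f(n) = \frac{14 \left(-2\right)^{n}}{3} + \frac{7}{3}.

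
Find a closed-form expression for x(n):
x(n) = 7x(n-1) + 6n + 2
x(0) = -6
First-order linear with linear forcing.
Homogeneous solution: x_h(n) = A·(7)^n.
Try particular x_p(n) = pn + q. Substituting:
  pn + q = 7(p(n-1) + q) + 6n + 2.
Matching the n-coefficient: p = 7p + 6 ⇒ p = -1.
Matching constants: q = -7p + 7q + 2 ⇒ q = - \frac{3}{2}.
General: x(n) = A·(7)^n - n - \frac{3}{2}.
Apply x(0) = -6: A - \frac{3}{2} = -6 ⇒ A = - \frac{9}{2}.
So x(n) = - \frac{9 \cdot 7^{n}}{2} - n - \frac{3}{2}.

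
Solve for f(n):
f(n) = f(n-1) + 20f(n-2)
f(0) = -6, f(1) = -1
Characteristic equation: x² - x - 20 = 0, which factors as (x - (-4))(x - (5)) = 0.
Roots r₁ = -4, r₂ = 5 (distinct).
General solution: f(n) = A·(-4)^n + B·(5)^n.
From f(0) = -6: A + B = -6.
From f(1) = -1: -4A + 5B = -1.
Solving: A = - \frac{29}{9}, B = - \frac{25}{9}.
So f(n) = - \frac{29 \left(-4\right)^{n}}{9} - \frac{25 \cdot 5^{n}}{9}.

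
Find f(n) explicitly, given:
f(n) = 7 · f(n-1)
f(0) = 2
Pure geometric recurrence with ratio 7.
By induction f(n) = f(0) · (7)^n = 2 \cdot 7^{n}.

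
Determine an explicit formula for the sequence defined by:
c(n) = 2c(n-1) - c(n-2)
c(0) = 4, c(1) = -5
Characteristic equation: x² - 2x + 1 = 0, which is (x - (1))².
Repeated root r = 1.
General solution: c(n) = (A + Bn)·(1)^n.
From c(0) = 4: A = 4.
From c(1) = -5: (A + B)·(1) = -5 ⇒ B = -9.
So c(n) = \left(4 - 9 n\right) \cdot (1)^n.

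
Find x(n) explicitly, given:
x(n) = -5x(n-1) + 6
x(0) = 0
First-order linear non-homogeneous.
Homogeneous solution: x_h(n) = A·(-5)^n.
Try constant particular solution x_p = K: K = -5K + 6 ⇒ K = 1.
General: x(n) = A·(-5)^n + 1.
Apply x(0) = 0: A + 1 = 0 ⇒ A = -1.
So x(n) = 1 - \left(-5\right)^{n}.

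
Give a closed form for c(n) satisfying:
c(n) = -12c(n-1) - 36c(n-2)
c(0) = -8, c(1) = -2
Characteristic equation: x² + 12x + 36 = 0, which is (x - (-6))².
Repeated root r = -6.
General solution: c(n) = (A + Bn)·(-6)^n.
From c(0) = -8: A = -8.
From c(1) = -2: (A + B)·(-6) = -2 ⇒ B = \frac{25}{3}.
So c(n) = \left(\frac{25 n}{3} - 8\right) \cdot (-6)^n.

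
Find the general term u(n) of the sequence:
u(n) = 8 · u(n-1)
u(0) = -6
Pure geometric recurrence with ratio 8.
By induction u(n) = u(0) · (8)^n = - 6 \cdot 8^{n}.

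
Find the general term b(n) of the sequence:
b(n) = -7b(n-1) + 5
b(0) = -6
First-order linear non-homogeneous.
Homogeneous solution: b_h(n) = A·(-7)^n.
Try constant particular solution b_p = K: K = -7K + 5 ⇒ K = \frac{5}{8}.
General: b(n) = A·(-7)^n + \frac{5}{8}.
Apply b(0) = -6: A + \frac{5}{8} = -6 ⇒ A = - \frac{53}{8}.
So b(n) = \frac{5}{8} - \frac{53 \left(-7\right)^{n}}{8}.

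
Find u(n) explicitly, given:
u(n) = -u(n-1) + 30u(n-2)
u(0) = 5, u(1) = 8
Characteristic equation: x² + x - 30 = 0, which factors as (x - (-6))(x - (5)) = 0.
Roots r₁ = -6, r₂ = 5 (distinct).
General solution: u(n) = A·(-6)^n + B·(5)^n.
From u(0) = 5: A + B = 5.
From u(1) = 8: -6A + 5B = 8.
Solving: A = \frac{17}{11}, B = \frac{38}{11}.
So u(n) = \frac{17 \left(-6\right)^{n}}{11} + \frac{38 \cdot 5^{n}}{11}.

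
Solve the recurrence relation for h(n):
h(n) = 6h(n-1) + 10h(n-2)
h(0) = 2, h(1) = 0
Characteristic equation: x² - 6x - 10 = 0.
Discriminant Δ = (6)² + 4·(10) = 76.
Roots r₁,₂ = (6 ± √76)/2, so r₁ = 3 + \sqrt{19}, r₂ = 3 - \sqrt{19}.
General solution: h(n) = A·r₁^n + B·r₂^n.
From the initial conditions, A + B = 2 and r₁A + r₂B = 0.
Since r₁ - r₂ = √76: A = (0 - (2)r₂)/√76 = 1 - \frac{3 \sqrt{19}}{19}, and B = 2 - A = \frac{3 \sqrt{19}}{19} + 1.
So h(n) = \left(1 - \frac{3 \sqrt{19}}{19}\right)\left(3 + \sqrt{19}\right)^n + \left(\frac{3 \sqrt{19}}{19} + 1\right)\left(3 - \sqrt{19}\right)^n.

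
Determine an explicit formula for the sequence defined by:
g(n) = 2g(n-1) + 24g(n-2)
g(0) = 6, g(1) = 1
Characteristic equation: x² - 2x - 24 = 0, which factors as (x - (6))(x - (-4)) = 0.
Roots r₁ = 6, r₂ = -4 (distinct).
General solution: g(n) = A·(6)^n + B·(-4)^n.
From g(0) = 6: A + B = 6.
From g(1) = 1: 6A - 4B = 1.
Solving: A = \frac{5}{2}, B = \frac{7}{2}.
So g(n) = \frac{7 \left(-4\right)^{n}}{2} + \frac{5 \cdot 6^{n}}{2}.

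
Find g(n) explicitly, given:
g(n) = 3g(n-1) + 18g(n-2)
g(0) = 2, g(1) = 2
Characteristic equation: x² - 3x - 18 = 0, which factors as (x - (6))(x - (-3)) = 0.
Roots r₁ = 6, r₂ = -3 (distinct).
General solution: g(n) = A·(6)^n + B·(-3)^n.
From g(0) = 2: A + B = 2.
From g(1) = 2: 6A - 3B = 2.
Solving: A = \frac{8}{9}, B = \frac{10}{9}.
So g(n) = \frac{10 \left(-3\right)^{n}}{9} + \frac{8 \cdot 6^{n}}{9}.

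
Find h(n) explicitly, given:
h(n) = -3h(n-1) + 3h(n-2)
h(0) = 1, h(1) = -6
Characteristic equation: x² + 3x - 3 = 0.
Discriminant Δ = (-3)² + 4·(3) = 21.
Roots r₁,₂ = (-3 ± √21)/2, so r₁ = - \frac{3}{2} + \frac{\sqrt{21}}{2}, r₂ = - \frac{\sqrt{21}}{2} - \frac{3}{2}.
General solution: h(n) = A·r₁^n + B·r₂^n.
From the initial conditions, A + B = 1 and r₁A + r₂B = -6.
Since r₁ - r₂ = √21: A = (-6 - (1)r₂)/√21 = \frac{1}{2} - \frac{3 \sqrt{21}}{14}, and B = 1 - A = \frac{1}{2} + \frac{3 \sqrt{21}}{14}.
So h(n) = \left(\frac{1}{2} - \frac{3 \sqrt{21}}{14}\right)\left(- \frac{3}{2} + \frac{\sqrt{21}}{2}\right)^n + \left(\frac{1}{2} + \frac{3 \sqrt{21}}{14}\right)\left(- \frac{\sqrt{21}}{2} - \frac{3}{2}\right)^n.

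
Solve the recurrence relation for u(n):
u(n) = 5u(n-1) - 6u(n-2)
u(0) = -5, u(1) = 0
Characteristic equation: x² - 5x + 6 = 0, which factors as (x - (3))(x - (2)) = 0.
Roots r₁ = 3, r₂ = 2 (distinct).
General solution: u(n) = A·(3)^n + B·(2)^n.
From u(0) = -5: A + B = -5.
From u(1) = 0: 3A + 2B = 0.
Solving: A = 10, B = -15.
So u(n) = - 15 \cdot 2^{n} + 10 \cdot 3^{n}.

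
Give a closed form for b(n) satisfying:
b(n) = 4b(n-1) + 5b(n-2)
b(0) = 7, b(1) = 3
Characteristic equation: x² - 4x - 5 = 0, which factors as (x - (-1))(x - (5)) = 0.
Roots r₁ = -1, r₂ = 5 (distinct).
General solution: b(n) = A·(-1)^n + B·(5)^n.
From b(0) = 7: A + B = 7.
From b(1) = 3: -A + 5B = 3.
Solving: A = \frac{16}{3}, B = \frac{5}{3}.
So b(n) = \frac{16 \left(-1\right)^{n}}{3} + \frac{5 \cdot 5^{n}}{3}.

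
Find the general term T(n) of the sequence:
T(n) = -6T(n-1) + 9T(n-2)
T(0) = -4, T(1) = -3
Characteristic equation: x² + 6x - 9 = 0.
Discriminant Δ = (-6)² + 4·(9) = 72.
Roots r₁,₂ = (-6 ± √72)/2, so r₁ = -3 + 3 \sqrt{2}, r₂ = - 3 \sqrt{2} - 3.
General solution: T(n) = A·r₁^n + B·r₂^n.
From the initial conditions, A + B = -4 and r₁A + r₂B = -3.
Since r₁ - r₂ = √72: A = (-3 - (-4)r₂)/√72 = -2 - \frac{5 \sqrt{2}}{4}, and B = -4 - A = -2 + \frac{5 \sqrt{2}}{4}.
So T(n) = \left(-2 - \frac{5 \sqrt{2}}{4}\right)\left(-3 + 3 \sqrt{2}\right)^n + \left(-2 + \frac{5 \sqrt{2}}{4}\right)\left(- 3 \sqrt{2} - 3\right)^n.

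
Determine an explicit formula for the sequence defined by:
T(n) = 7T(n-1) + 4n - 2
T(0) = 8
First-order linear with linear forcing.
Homogeneous solution: T_h(n) = A·(7)^n.
Try particular T_p(n) = pn + q. Substituting:
  pn + q = 7(p(n-1) + q) + 4n - 2.
Matching the n-coefficient: p = 7p + 4 ⇒ p = - \frac{2}{3}.
Matching constants: q = -7p + 7q - 2 ⇒ q = - \frac{4}{9}.
General: T(n) = A·(7)^n - \frac{2 n}{3} - \frac{4}{9}.
Apply T(0) = 8: A - \frac{4}{9} = 8 ⇒ A = \frac{76}{9}.
So T(n) = \frac{76 \cdot 7^{n}}{9} - \frac{2 n}{3} - \frac{4}{9}.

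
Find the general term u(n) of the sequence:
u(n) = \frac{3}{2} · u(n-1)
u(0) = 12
Pure geometric recurrence with ratio \frac{3}{2}.
By induction u(n) = u(0) · (\frac{3}{2})^n = 12 \left(\frac{3}{2}\right)^{n}.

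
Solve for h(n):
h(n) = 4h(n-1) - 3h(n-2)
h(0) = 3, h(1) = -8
Characteristic equation: x² - 4x + 3 = 0, which factors as (x - (3))(x - (1)) = 0.
Roots r₁ = 3, r₂ = 1 (distinct).
General solution: h(n) = A·(3)^n + B·(1)^n.
From h(0) = 3: A + B = 3.
From h(1) = -8: 3A + B = -8.
Solving: A = - \frac{11}{2}, B = \frac{17}{2}.
So h(n) = \frac{17}{2} - \frac{11 \cdot 3^{n}}{2}.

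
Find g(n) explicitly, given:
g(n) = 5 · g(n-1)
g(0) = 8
Pure geometric recurrence with ratio 5.
By induction g(n) = g(0) · (5)^n = 8 \cdot 5^{n}.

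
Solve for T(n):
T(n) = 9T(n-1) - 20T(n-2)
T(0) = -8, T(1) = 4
Characteristic equation: x² - 9x + 20 = 0, which factors as (x - (4))(x - (5)) = 0.
Roots r₁ = 4, r₂ = 5 (distinct).
General solution: T(n) = A·(4)^n + B·(5)^n.
From T(0) = -8: A + B = -8.
From T(1) = 4: 4A + 5B = 4.
Solving: A = -44, B = 36.
So T(n) = - 44 \cdot 4^{n} + 36 \cdot 5^{n}.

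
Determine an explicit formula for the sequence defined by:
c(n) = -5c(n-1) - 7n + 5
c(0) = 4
First-order linear with linear forcing.
Homogeneous solution: c_h(n) = A·(-5)^n.
Try particular c_p(n) = pn + q. Substituting:
  pn + q = -5(p(n-1) + q) - 7n + 5.
Matching the n-coefficient: p = -5p - 7 ⇒ p = - \frac{7}{6}.
Matching constants: q = 5p - 5q + 5 ⇒ q = - \frac{5}{36}.
General: c(n) = A·(-5)^n - \frac{7 n}{6} - \frac{5}{36}.
Apply c(0) = 4: A - \frac{5}{36} = 4 ⇒ A = \frac{149}{36}.
So c(n) = \frac{149 \left(-5\right)^{n}}{36} - \frac{7 n}{6} - \frac{5}{36}.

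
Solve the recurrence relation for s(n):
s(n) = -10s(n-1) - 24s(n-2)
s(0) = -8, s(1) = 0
Characteristic equation: x² + 10x + 24 = 0, which factors as (x - (-6))(x - (-4)) = 0.
Roots r₁ = -6, r₂ = -4 (distinct).
General solution: s(n) = A·(-6)^n + B·(-4)^n.
From s(0) = -8: A + B = -8.
From s(1) = 0: -6A - 4B = 0.
Solving: A = 16, B = -24.
So s(n) = - 24 \left(-4\right)^{n} + 16 \left(-6\right)^{n}.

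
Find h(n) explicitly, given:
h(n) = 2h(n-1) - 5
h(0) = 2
First-order linear non-homogeneous.
Homogeneous solution: h_h(n) = A·(2)^n.
Try constant particular solution h_p = K: K = 2K - 5 ⇒ K = 5.
General: h(n) = A·(2)^n + 5.
Apply h(0) = 2: A + 5 = 2 ⇒ A = -3.
So h(n) = 5 - 3 \cdot 2^{n}.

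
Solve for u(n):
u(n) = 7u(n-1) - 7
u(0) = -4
First-order linear non-homogeneous.
Homogeneous solution: u_h(n) = A·(7)^n.
Try constant particular solution u_p = K: K = 7K - 7 ⇒ K = \frac{7}{6}.
General: u(n) = A·(7)^n + \frac{7}{6}.
Apply u(0) = -4: A + \frac{7}{6} = -4 ⇒ A = - \frac{31}{6}.
So u(n) = \frac{7}{6} - \frac{31 \cdot 7^{n}}{6}.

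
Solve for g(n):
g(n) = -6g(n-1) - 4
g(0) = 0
First-order linear non-homogeneous.
Homogeneous solution: g_h(n) = A·(-6)^n.
Try constant particular solution g_p = K: K = -6K - 4 ⇒ K = - \frac{4}{7}.
General: g(n) = A·(-6)^n - \frac{4}{7}.
Apply g(0) = 0: A - \frac{4}{7} = 0 ⇒ A = \frac{4}{7}.
So g(n) = \frac{4 \left(-6\right)^{n}}{7} - \frac{4}{7}.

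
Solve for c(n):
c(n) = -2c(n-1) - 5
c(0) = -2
First-order linear non-homogeneous.
Homogeneous solution: c_h(n) = A·(-2)^n.
Try constant particular solution c_p = K: K = -2K - 5 ⇒ K = - \frac{5}{3}.
General: c(n) = A·(-2)^n - \frac{5}{3}.
Apply c(0) = -2: A - \frac{5}{3} = -2 ⇒ A = - \frac{1}{3}.
So c(n) = - \frac{\left(-2\right)^{n}}{3} - \frac{5}{3}.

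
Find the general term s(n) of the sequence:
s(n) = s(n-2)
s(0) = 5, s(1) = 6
Characteristic equation: x² - 1 = 0, which factors as (x - (1))(x - (-1)) = 0.
Roots r₁ = 1, r₂ = -1 (distinct).
General solution: s(n) = A·(1)^n + B·(-1)^n.
From s(0) = 5: A + B = 5.
From s(1) = 6: A - B = 6.
Solving: A = \frac{11}{2}, B = - \frac{1}{2}.
So s(n) = \frac{11}{2} - \frac{\left(-1\right)^{n}}{2}.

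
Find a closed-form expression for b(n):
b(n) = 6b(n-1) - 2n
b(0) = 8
First-order linear with linear forcing.
Homogeneous solution: b_h(n) = A·(6)^n.
Try particular b_p(n) = pn + q. Substituting:
  pn + q = 6(p(n-1) + q) - 2n.
Matching the n-coefficient: p = 6p - 2 ⇒ p = \frac{2}{5}.
Matching constants: q = -6p + 6q ⇒ q = \frac{12}{25}.
General: b(n) = A·(6)^n + \frac{2 n}{5} + \frac{12}{25}.
Apply b(0) = 8: A + \frac{12}{25} = 8 ⇒ A = \frac{188}{25}.
So b(n) = \frac{188 \cdot 6^{n}}{25} + \frac{2 n}{5} + \frac{12}{25}.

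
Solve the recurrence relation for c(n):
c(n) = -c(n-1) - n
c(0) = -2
First-order linear with linear forcing.
Homogeneous solution: c_h(n) = A·(-1)^n.
Try particular c_p(n) = pn + q. Substituting:
  pn + q = -(p(n-1) + q) - n.
Matching the n-coefficient: p = -p - 1 ⇒ p = - \frac{1}{2}.
Matching constants: q = p - q ⇒ q = - \frac{1}{4}.
General: c(n) = A·(-1)^n - \frac{n}{2} - \frac{1}{4}.
Apply c(0) = -2: A - \frac{1}{4} = -2 ⇒ A = - \frac{7}{4}.
So c(n) = - \frac{7 \left(-1\right)^{n}}{4} - \frac{n}{2} - \frac{1}{4}.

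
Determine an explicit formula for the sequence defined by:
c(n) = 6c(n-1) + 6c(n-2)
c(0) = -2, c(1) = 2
Characteristic equation: x² - 6x - 6 = 0.
Discriminant Δ = (6)² + 4·(6) = 60.
Roots r₁,₂ = (6 ± √60)/2, so r₁ = 3 + \sqrt{15}, r₂ = 3 - \sqrt{15}.
General solution: c(n) = A·r₁^n + B·r₂^n.
From the initial conditions, A + B = -2 and r₁A + r₂B = 2.
Since r₁ - r₂ = √60: A = (2 - (-2)r₂)/√60 = -1 + \frac{4 \sqrt{15}}{15}, and B = -2 - A = - \frac{4 \sqrt{15}}{15} - 1.
So c(n) = \left(-1 + \frac{4 \sqrt{15}}{15}\right)\left(3 + \sqrt{15}\right)^n + \left(- \frac{4 \sqrt{15}}{15} - 1\right)\left(3 - \sqrt{15}\right)^n.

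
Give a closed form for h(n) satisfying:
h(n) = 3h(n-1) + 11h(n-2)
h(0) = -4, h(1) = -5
Characteristic equation: x² - 3x - 11 = 0.
Discriminant Δ = (3)² + 4·(11) = 53.
Roots r₁,₂ = (3 ± √53)/2, so r₁ = \frac{3}{2} + \frac{\sqrt{53}}{2}, r₂ = \frac{3}{2} - \frac{\sqrt{53}}{2}.
General solution: h(n) = A·r₁^n + B·r₂^n.
From the initial conditions, A + B = -4 and r₁A + r₂B = -5.
Since r₁ - r₂ = √53: A = (-5 - (-4)r₂)/√53 = -2 + \frac{\sqrt{53}}{53}, and B = -4 - A = -2 - \frac{\sqrt{53}}{53}.
So h(n) = \left(-2 + \frac{\sqrt{53}}{53}\right)\left(\frac{3}{2} + \frac{\sqrt{53}}{2}\right)^n + \left(-2 - \frac{\sqrt{53}}{53}\right)\left(\frac{3}{2} - \frac{\sqrt{53}}{2}\right)^n.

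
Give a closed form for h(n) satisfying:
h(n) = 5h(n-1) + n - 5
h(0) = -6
First-order linear with linear forcing.
Homogeneous solution: h_h(n) = A·(5)^n.
Try particular h_p(n) = pn + q. Substituting:
  pn + q = 5(p(n-1) + q) + n - 5.
Matching the n-coefficient: p = 5p + 1 ⇒ p = - \frac{1}{4}.
Matching constants: q = -5p + 5q - 5 ⇒ q = \frac{15}{16}.
General: h(n) = A·(5)^n - \frac{n}{4} + \frac{15}{16}.
Apply h(0) = -6: A + \frac{15}{16} = -6 ⇒ A = - \frac{111}{16}.
So h(n) = - \frac{111 \cdot 5^{n}}{16} - \frac{n}{4} + \frac{15}{16}.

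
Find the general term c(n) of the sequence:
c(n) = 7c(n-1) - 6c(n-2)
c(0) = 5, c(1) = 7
Characteristic equation: x² - 7x + 6 = 0, which factors as (x - (1))(x - (6)) = 0.
Roots r₁ = 1, r₂ = 6 (distinct).
General solution: c(n) = A·(1)^n + B·(6)^n.
From c(0) = 5: A + B = 5.
From c(1) = 7: A + 6B = 7.
Solving: A = \frac{23}{5}, B = \frac{2}{5}.
So c(n) = \frac{2 \cdot 6^{n}}{5} + \frac{23}{5}.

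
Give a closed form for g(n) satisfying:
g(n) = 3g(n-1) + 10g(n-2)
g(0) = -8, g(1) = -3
Characteristic equation: x² - 3x - 10 = 0, which factors as (x - (5))(x - (-2)) = 0.
Roots r₁ = 5, r₂ = -2 (distinct).
General solution: g(n) = A·(5)^n + B·(-2)^n.
From g(0) = -8: A + B = -8.
From g(1) = -3: 5A - 2B = -3.
Solving: A = - \frac{19}{7}, B = - \frac{37}{7}.
So g(n) = - \frac{37 \left(-2\right)^{n}}{7} - \frac{19 \cdot 5^{n}}{7}.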